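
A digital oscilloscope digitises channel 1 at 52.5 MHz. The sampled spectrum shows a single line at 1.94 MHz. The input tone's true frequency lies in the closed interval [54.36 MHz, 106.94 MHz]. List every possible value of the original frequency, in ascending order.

Frequencies that alias to 1.94 MHz are k·fs ± 1.94 MHz for integer k ≥ 0.
k=0: 1.94 MHz.
k=1: 50.56 MHz, 54.44 MHz.
k=2: 103.06 MHz, 106.94 MHz.
k=3: 155.56 MHz, 159.44 MHz.
Within [54.36 MHz, 106.94 MHz]: 54.44 MHz, 103.06 MHz, 106.94 MHz.

54.44 MHz, 103.06 MHz, 106.94 MHz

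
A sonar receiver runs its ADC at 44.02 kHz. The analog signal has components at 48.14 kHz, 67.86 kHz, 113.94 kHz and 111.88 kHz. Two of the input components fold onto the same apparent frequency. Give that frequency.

fs/2 = 22.01 kHz.
48.14 kHz mod fs = 4.12 kHz.
4.12 kHz ≤ fs/2 = 22.01 kHz, appears at 4.12 kHz.
67.86 kHz mod fs = 23.84 kHz.
23.84 kHz > fs/2 = 22.01 kHz, folds to fs − 23.84 kHz = 20.18 kHz.
113.94 kHz mod fs = 25.9 kHz.
25.9 kHz > fs/2 = 22.01 kHz, folds to fs − 25.9 kHz = 18.12 kHz.
111.88 kHz mod fs = 23.84 kHz.
23.84 kHz > fs/2 = 22.01 kHz, folds to fs − 23.84 kHz = 20.18 kHz.
67.86 kHz and 111.88 kHz both map to 20.18 kHz.

20.18 kHz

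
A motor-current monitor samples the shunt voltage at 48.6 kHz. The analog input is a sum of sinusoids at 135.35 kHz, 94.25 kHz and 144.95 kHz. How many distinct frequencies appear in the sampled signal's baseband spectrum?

fs/2 = 24.3 kHz.
135.35 kHz mod fs = 38.15 kHz.
38.15 kHz > fs/2 = 24.3 kHz, folds to fs − 38.15 kHz = 10.45 kHz.
94.25 kHz mod fs = 45.65 kHz.
45.65 kHz > fs/2 = 24.3 kHz, folds to fs − 45.65 kHz = 2.95 kHz.
144.95 kHz mod fs = 47.75 kHz.
47.75 kHz > fs/2 = 24.3 kHz, folds to fs − 47.75 kHz = 0.85 kHz.
Distinct values: {0.85 kHz, 2.95 kHz, 10.45 kHz} → 3.

3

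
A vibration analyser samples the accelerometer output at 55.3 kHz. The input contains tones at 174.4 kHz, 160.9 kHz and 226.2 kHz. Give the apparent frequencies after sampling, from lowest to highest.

fs/2 = 27.65 kHz.
174.4 kHz mod fs = 8.5 kHz.
8.5 kHz ≤ fs/2 = 27.65 kHz, appears at 8.5 kHz.
160.9 kHz mod fs = 50.3 kHz.
50.3 kHz > fs/2 = 27.65 kHz, folds to fs − 50.3 kHz = 5 kHz.
226.2 kHz mod fs = 5 kHz.
5 kHz ≤ fs/2 = 27.65 kHz, appears at 5 kHz.
Distinct values: {5 kHz, 8.5 kHz}.

5 kHz, 8.5 kHz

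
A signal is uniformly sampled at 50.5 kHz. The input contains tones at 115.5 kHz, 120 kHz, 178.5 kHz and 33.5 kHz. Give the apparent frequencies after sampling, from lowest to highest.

fs/2 = 25.25 kHz.
115.5 kHz mod fs = 14.5 kHz.
14.5 kHz ≤ fs/2 = 25.25 kHz, appears at 14.5 kHz.
120 kHz mod fs = 19 kHz.
19 kHz ≤ fs/2 = 25.25 kHz, appears at 19 kHz.
178.5 kHz mod fs = 27 kHz.
27 kHz > fs/2 = 25.25 kHz, folds to fs − 27 kHz = 23.5 kHz.
33.5 kHz > fs/2 = 25.25 kHz, folds to fs − 33.5 kHz = 17 kHz.
Distinct values: {14.5 kHz, 17 kHz, 19 kHz, 23.5 kHz}.

14.5 kHz, 17 kHz, 19 kHz, 23.5 kHz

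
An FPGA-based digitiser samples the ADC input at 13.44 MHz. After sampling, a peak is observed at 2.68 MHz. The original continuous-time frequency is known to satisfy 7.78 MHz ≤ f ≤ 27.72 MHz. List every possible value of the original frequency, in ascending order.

Frequencies that alias to 2.68 MHz are k·fs ± 2.68 MHz for integer k ≥ 0.
k=0: 2.68 MHz.
k=1: 10.76 MHz, 16.12 MHz.
k=2: 24.2 MHz, 29.56 MHz.
k=3: 37.64 MHz, 43 MHz.
Within [7.78 MHz, 27.72 MHz]: 10.76 MHz, 16.12 MHz, 24.2 MHz.

10.76 MHz, 16.12 MHz, 24.2 MHz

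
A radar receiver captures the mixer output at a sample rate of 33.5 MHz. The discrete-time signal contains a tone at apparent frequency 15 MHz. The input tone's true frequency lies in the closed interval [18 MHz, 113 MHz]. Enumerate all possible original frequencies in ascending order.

Frequencies that alias to 15 MHz are k·fs ± 15 MHz for integer k ≥ 0.
k=0: 15 MHz.
k=1: 18.5 MHz, 48.5 MHz.
k=2: 52 MHz, 82 MHz.
k=3: 85.5 MHz, 115.5 MHz.
k=4: 119 MHz, 149 MHz.
Within [18 MHz, 113 MHz]: 18.5 MHz, 48.5 MHz, 52 MHz, 82 MHz, 85.5 MHz.

18.5 MHz, 48.5 MHz, 52 MHz, 82 MHz, 85.5 MHz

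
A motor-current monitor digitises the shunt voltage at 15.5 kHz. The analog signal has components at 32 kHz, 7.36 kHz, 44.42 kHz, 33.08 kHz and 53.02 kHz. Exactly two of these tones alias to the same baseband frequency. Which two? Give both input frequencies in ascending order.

33.08 kHz, 44.42 kHz

fs/2 = 7.75 kHz.
32 kHz mod fs = 1 kHz.
1 kHz ≤ fs/2 = 7.75 kHz, appears at 1 kHz.
7.36 kHz ≤ fs/2 = 7.75 kHz, passes unchanged.
44.42 kHz mod fs = 13.42 kHz.
13.42 kHz > fs/2 = 7.75 kHz, folds to fs − 13.42 kHz = 2.08 kHz.
33.08 kHz mod fs = 2.08 kHz.
2.08 kHz ≤ fs/2 = 7.75 kHz, appears at 2.08 kHz.
53.02 kHz mod fs = 6.52 kHz.
6.52 kHz ≤ fs/2 = 7.75 kHz, appears at 6.52 kHz.
33.08 kHz and 44.42 kHz both map to 2.08 kHz.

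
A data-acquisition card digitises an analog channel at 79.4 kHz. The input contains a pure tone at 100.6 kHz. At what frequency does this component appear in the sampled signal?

21.2 kHz

100.6 kHz mod fs = 21.2 kHz.
21.2 kHz ≤ fs/2 = 39.7 kHz, appears at 21.2 kHz.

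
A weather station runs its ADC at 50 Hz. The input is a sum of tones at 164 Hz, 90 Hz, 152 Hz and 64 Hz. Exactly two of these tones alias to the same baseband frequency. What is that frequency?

fs/2 = 25 Hz.
164 Hz mod fs = 14 Hz.
14 Hz ≤ fs/2 = 25 Hz, appears at 14 Hz.
90 Hz mod fs = 40 Hz.
40 Hz > fs/2 = 25 Hz, folds to fs − 40 Hz = 10 Hz.
152 Hz mod fs = 2 Hz.
2 Hz ≤ fs/2 = 25 Hz, appears at 2 Hz.
64 Hz mod fs = 14 Hz.
14 Hz ≤ fs/2 = 25 Hz, appears at 14 Hz.
64 Hz and 164 Hz both map to 14 Hz.

14 Hz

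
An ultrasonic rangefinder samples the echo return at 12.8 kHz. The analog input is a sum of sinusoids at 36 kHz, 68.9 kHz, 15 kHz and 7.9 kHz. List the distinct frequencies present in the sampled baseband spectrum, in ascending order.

fs/2 = 6.4 kHz.
36 kHz mod fs = 10.4 kHz.
10.4 kHz > fs/2 = 6.4 kHz, folds to fs − 10.4 kHz = 2.4 kHz.
68.9 kHz mod fs = 4.9 kHz.
4.9 kHz ≤ fs/2 = 6.4 kHz, appears at 4.9 kHz.
15 kHz mod fs = 2.2 kHz.
2.2 kHz ≤ fs/2 = 6.4 kHz, appears at 2.2 kHz.
7.9 kHz > fs/2 = 6.4 kHz, folds to fs − 7.9 kHz = 4.9 kHz.
Distinct values: {2.2 kHz, 2.4 kHz, 4.9 kHz}.

2.2 kHz, 2.4 kHz, 4.9 kHz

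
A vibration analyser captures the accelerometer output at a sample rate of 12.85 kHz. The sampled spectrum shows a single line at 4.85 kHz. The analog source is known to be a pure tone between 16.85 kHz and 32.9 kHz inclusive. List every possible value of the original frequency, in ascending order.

17.7 kHz, 20.85 kHz, 30.55 kHz

Frequencies that alias to 4.85 kHz are k·fs ± 4.85 kHz for integer k ≥ 0.
k=0: 4.85 kHz.
k=1: 8 kHz, 17.7 kHz.
k=2: 20.85 kHz, 30.55 kHz.
k=3: 33.7 kHz, 43.4 kHz.
Within [16.85 kHz, 32.9 kHz]: 17.7 kHz, 20.85 kHz, 30.55 kHz.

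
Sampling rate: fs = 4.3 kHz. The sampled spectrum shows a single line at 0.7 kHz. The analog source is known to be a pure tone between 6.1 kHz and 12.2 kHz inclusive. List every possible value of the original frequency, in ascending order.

Frequencies that alias to 0.7 kHz are k·fs ± 0.7 kHz for integer k ≥ 0.
k=0: 0.7 kHz.
k=1: 3.6 kHz, 5 kHz.
k=2: 7.9 kHz, 9.3 kHz.
k=3: 12.2 kHz, 13.6 kHz.
k=4: 16.5 kHz, 17.9 kHz.
Within [6.1 kHz, 12.2 kHz]: 7.9 kHz, 9.3 kHz, 12.2 kHz.

7.9 kHz, 9.3 kHz, 12.2 kHz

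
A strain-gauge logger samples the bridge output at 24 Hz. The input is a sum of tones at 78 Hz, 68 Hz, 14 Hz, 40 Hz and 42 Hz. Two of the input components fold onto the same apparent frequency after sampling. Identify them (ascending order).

42 Hz, 78 Hz

fs/2 = 12 Hz.
78 Hz mod fs = 6 Hz.
6 Hz ≤ fs/2 = 12 Hz, appears at 6 Hz.
68 Hz mod fs = 20 Hz.
20 Hz > fs/2 = 12 Hz, folds to fs − 20 Hz = 4 Hz.
14 Hz > fs/2 = 12 Hz, folds to fs − 14 Hz = 10 Hz.
40 Hz mod fs = 16 Hz.
16 Hz > fs/2 = 12 Hz, folds to fs − 16 Hz = 8 Hz.
42 Hz mod fs = 18 Hz.
18 Hz > fs/2 = 12 Hz, folds to fs − 18 Hz = 6 Hz.
42 Hz and 78 Hz both map to 6 Hz.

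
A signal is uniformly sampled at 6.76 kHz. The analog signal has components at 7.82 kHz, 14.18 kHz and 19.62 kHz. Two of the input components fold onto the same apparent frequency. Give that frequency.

0.66 kHz

fs/2 = 3.38 kHz.
7.82 kHz mod fs = 1.06 kHz.
1.06 kHz ≤ fs/2 = 3.38 kHz, appears at 1.06 kHz.
14.18 kHz mod fs = 0.66 kHz.
0.66 kHz ≤ fs/2 = 3.38 kHz, appears at 0.66 kHz.
19.62 kHz mod fs = 6.1 kHz.
6.1 kHz > fs/2 = 3.38 kHz, folds to fs − 6.1 kHz = 0.66 kHz.
14.18 kHz and 19.62 kHz both map to 0.66 kHz.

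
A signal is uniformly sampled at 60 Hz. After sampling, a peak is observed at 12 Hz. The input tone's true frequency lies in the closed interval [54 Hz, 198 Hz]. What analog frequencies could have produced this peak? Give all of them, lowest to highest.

Frequencies that alias to 12 Hz are k·fs ± 12 Hz for integer k ≥ 0.
k=0: 12 Hz.
k=1: 48 Hz, 72 Hz.
k=2: 108 Hz, 132 Hz.
k=3: 168 Hz, 192 Hz.
k=4: 228 Hz, 252 Hz.
Within [54 Hz, 198 Hz]: 72 Hz, 108 Hz, 132 Hz, 168 Hz, 192 Hz.

72 Hz, 108 Hz, 132 Hz, 168 Hz, 192 Hz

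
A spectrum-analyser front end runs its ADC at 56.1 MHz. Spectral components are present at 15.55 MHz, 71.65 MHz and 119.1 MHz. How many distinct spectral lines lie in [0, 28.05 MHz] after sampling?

2

fs/2 = 28.05 MHz.
15.55 MHz ≤ fs/2 = 28.05 MHz, passes unchanged.
71.65 MHz mod fs = 15.55 MHz.
15.55 MHz ≤ fs/2 = 28.05 MHz, appears at 15.55 MHz.
119.1 MHz mod fs = 6.9 MHz.
6.9 MHz ≤ fs/2 = 28.05 MHz, appears at 6.9 MHz.
Distinct values: {6.9 MHz, 15.55 MHz} → 2.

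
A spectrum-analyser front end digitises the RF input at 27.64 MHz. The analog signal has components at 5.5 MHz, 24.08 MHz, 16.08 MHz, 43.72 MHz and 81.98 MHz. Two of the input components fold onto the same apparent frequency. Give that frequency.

11.56 MHz

fs/2 = 13.82 MHz.
5.5 MHz ≤ fs/2 = 13.82 MHz, passes unchanged.
24.08 MHz > fs/2 = 13.82 MHz, folds to fs − 24.08 MHz = 3.56 MHz.
16.08 MHz > fs/2 = 13.82 MHz, folds to fs − 16.08 MHz = 11.56 MHz.
43.72 MHz mod fs = 16.08 MHz.
16.08 MHz > fs/2 = 13.82 MHz, folds to fs − 16.08 MHz = 11.56 MHz.
81.98 MHz mod fs = 26.7 MHz.
26.7 MHz > fs/2 = 13.82 MHz, folds to fs − 26.7 MHz = 0.94 MHz.
16.08 MHz and 43.72 MHz both map to 11.56 MHz.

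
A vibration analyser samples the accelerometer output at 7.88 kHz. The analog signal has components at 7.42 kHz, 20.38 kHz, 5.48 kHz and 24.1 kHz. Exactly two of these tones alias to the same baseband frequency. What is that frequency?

fs/2 = 3.94 kHz.
7.42 kHz > fs/2 = 3.94 kHz, folds to fs − 7.42 kHz = 0.46 kHz.
20.38 kHz mod fs = 4.62 kHz.
4.62 kHz > fs/2 = 3.94 kHz, folds to fs − 4.62 kHz = 3.26 kHz.
5.48 kHz > fs/2 = 3.94 kHz, folds to fs − 5.48 kHz = 2.4 kHz.
24.1 kHz mod fs = 0.46 kHz.
0.46 kHz ≤ fs/2 = 3.94 kHz, appears at 0.46 kHz.
7.42 kHz and 24.1 kHz both map to 0.46 kHz.

0.46 kHz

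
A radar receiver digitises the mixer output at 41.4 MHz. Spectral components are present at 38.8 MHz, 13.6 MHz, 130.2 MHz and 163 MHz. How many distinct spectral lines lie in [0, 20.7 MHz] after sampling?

3

fs/2 = 20.7 MHz.
38.8 MHz > fs/2 = 20.7 MHz, folds to fs − 38.8 MHz = 2.6 MHz.
13.6 MHz ≤ fs/2 = 20.7 MHz, passes unchanged.
130.2 MHz mod fs = 6 MHz.
6 MHz ≤ fs/2 = 20.7 MHz, appears at 6 MHz.
163 MHz mod fs = 38.8 MHz.
38.8 MHz > fs/2 = 20.7 MHz, folds to fs − 38.8 MHz = 2.6 MHz.
Distinct values: {2.6 MHz, 6 MHz, 13.6 MHz} → 3.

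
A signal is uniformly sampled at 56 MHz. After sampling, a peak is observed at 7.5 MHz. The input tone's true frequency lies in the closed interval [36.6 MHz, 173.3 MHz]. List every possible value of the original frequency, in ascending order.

Frequencies that alias to 7.5 MHz are k·fs ± 7.5 MHz for integer k ≥ 0.
k=0: 7.5 MHz.
k=1: 48.5 MHz, 63.5 MHz.
k=2: 104.5 MHz, 119.5 MHz.
k=3: 160.5 MHz, 175.5 MHz.
k=4: 216.5 MHz, 231.5 MHz.
Within [36.6 MHz, 173.3 MHz]: 48.5 MHz, 63.5 MHz, 104.5 MHz, 119.5 MHz, 160.5 MHz.

48.5 MHz, 63.5 MHz, 104.5 MHz, 119.5 MHz, 160.5 MHz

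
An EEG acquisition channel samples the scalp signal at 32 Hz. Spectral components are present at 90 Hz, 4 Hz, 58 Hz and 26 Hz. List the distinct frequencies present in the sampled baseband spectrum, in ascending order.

4 Hz, 6 Hz

fs/2 = 16 Hz.
90 Hz mod fs = 26 Hz.
26 Hz > fs/2 = 16 Hz, folds to fs − 26 Hz = 6 Hz.
4 Hz ≤ fs/2 = 16 Hz, passes unchanged.
58 Hz mod fs = 26 Hz.
26 Hz > fs/2 = 16 Hz, folds to fs − 26 Hz = 6 Hz.
26 Hz > fs/2 = 16 Hz, folds to fs − 26 Hz = 6 Hz.
Distinct values: {4 Hz, 6 Hz}.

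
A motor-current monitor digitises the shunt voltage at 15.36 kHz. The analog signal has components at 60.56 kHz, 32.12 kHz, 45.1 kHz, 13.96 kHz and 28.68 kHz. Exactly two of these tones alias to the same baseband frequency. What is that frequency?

fs/2 = 7.68 kHz.
60.56 kHz mod fs = 14.48 kHz.
14.48 kHz > fs/2 = 7.68 kHz, folds to fs − 14.48 kHz = 0.88 kHz.
32.12 kHz mod fs = 1.4 kHz.
1.4 kHz ≤ fs/2 = 7.68 kHz, appears at 1.4 kHz.
45.1 kHz mod fs = 14.38 kHz.
14.38 kHz > fs/2 = 7.68 kHz, folds to fs − 14.38 kHz = 0.98 kHz.
13.96 kHz > fs/2 = 7.68 kHz, folds to fs − 13.96 kHz = 1.4 kHz.
28.68 kHz mod fs = 13.32 kHz.
13.32 kHz > fs/2 = 7.68 kHz, folds to fs − 13.32 kHz = 2.04 kHz.
13.96 kHz and 32.12 kHz both map to 1.4 kHz.

1.4 kHz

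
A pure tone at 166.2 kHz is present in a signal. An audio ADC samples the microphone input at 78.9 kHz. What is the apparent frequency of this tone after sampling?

166.2 kHz mod fs = 8.4 kHz.
8.4 kHz ≤ fs/2 = 39.45 kHz, appears at 8.4 kHz.

8.4 kHz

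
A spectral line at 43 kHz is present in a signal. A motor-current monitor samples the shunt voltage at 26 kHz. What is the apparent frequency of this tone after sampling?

9 kHz

43 kHz mod fs = 17 kHz.
17 kHz > fs/2 = 13 kHz, folds to fs − 17 kHz = 9 kHz.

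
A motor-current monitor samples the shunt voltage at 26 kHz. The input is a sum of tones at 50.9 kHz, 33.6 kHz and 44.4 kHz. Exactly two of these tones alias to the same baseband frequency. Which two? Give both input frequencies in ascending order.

fs/2 = 13 kHz.
50.9 kHz mod fs = 24.9 kHz.
24.9 kHz > fs/2 = 13 kHz, folds to fs − 24.9 kHz = 1.1 kHz.
33.6 kHz mod fs = 7.6 kHz.
7.6 kHz ≤ fs/2 = 13 kHz, appears at 7.6 kHz.
44.4 kHz mod fs = 18.4 kHz.
18.4 kHz > fs/2 = 13 kHz, folds to fs − 18.4 kHz = 7.6 kHz.
33.6 kHz and 44.4 kHz both map to 7.6 kHz.

33.6 kHz, 44.4 kHz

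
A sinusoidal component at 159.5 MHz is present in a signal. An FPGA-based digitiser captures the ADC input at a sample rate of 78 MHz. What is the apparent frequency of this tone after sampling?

3.5 MHz

159.5 MHz mod fs = 3.5 MHz.
3.5 MHz ≤ fs/2 = 39 MHz, appears at 3.5 MHz.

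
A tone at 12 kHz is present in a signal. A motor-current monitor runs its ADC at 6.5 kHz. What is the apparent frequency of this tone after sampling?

12 kHz mod fs = 5.5 kHz.
5.5 kHz > fs/2 = 3.25 kHz, folds to fs − 5.5 kHz = 1 kHz.

1 kHz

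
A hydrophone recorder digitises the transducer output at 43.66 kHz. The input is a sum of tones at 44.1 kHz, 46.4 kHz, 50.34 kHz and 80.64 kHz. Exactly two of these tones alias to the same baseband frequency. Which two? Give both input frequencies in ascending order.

50.34 kHz, 80.64 kHz

fs/2 = 21.83 kHz.
44.1 kHz mod fs = 0.44 kHz.
0.44 kHz ≤ fs/2 = 21.83 kHz, appears at 0.44 kHz.
46.4 kHz mod fs = 2.74 kHz.
2.74 kHz ≤ fs/2 = 21.83 kHz, appears at 2.74 kHz.
50.34 kHz mod fs = 6.68 kHz.
6.68 kHz ≤ fs/2 = 21.83 kHz, appears at 6.68 kHz.
80.64 kHz mod fs = 36.98 kHz.
36.98 kHz > fs/2 = 21.83 kHz, folds to fs − 36.98 kHz = 6.68 kHz.
50.34 kHz and 80.64 kHz both map to 6.68 kHz.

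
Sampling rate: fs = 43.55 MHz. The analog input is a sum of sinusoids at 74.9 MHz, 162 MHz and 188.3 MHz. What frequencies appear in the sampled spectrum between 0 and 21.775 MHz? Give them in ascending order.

fs/2 = 21.775 MHz.
74.9 MHz mod fs = 31.35 MHz.
31.35 MHz > fs/2 = 21.775 MHz, folds to fs − 31.35 MHz = 12.2 MHz.
162 MHz mod fs = 31.35 MHz.
31.35 MHz > fs/2 = 21.775 MHz, folds to fs − 31.35 MHz = 12.2 MHz.
188.3 MHz mod fs = 14.1 MHz.
14.1 MHz ≤ fs/2 = 21.775 MHz, appears at 14.1 MHz.
Distinct values: {12.2 MHz, 14.1 MHz}.

12.2 MHz, 14.1 MHz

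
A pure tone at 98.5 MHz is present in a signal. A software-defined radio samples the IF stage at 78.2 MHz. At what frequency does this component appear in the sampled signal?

20.3 MHz

98.5 MHz mod fs = 20.3 MHz.
20.3 MHz ≤ fs/2 = 39.1 MHz, appears at 20.3 MHz.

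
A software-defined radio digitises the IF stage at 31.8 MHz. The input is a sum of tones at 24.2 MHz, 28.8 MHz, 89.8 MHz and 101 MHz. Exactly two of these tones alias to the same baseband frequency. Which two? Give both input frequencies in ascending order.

89.8 MHz, 101 MHz

fs/2 = 15.9 MHz.
24.2 MHz > fs/2 = 15.9 MHz, folds to fs − 24.2 MHz = 7.6 MHz.
28.8 MHz > fs/2 = 15.9 MHz, folds to fs − 28.8 MHz = 3 MHz.
89.8 MHz mod fs = 26.2 MHz.
26.2 MHz > fs/2 = 15.9 MHz, folds to fs − 26.2 MHz = 5.6 MHz.
101 MHz mod fs = 5.6 MHz.
5.6 MHz ≤ fs/2 = 15.9 MHz, appears at 5.6 MHz.
89.8 MHz and 101 MHz both map to 5.6 MHz.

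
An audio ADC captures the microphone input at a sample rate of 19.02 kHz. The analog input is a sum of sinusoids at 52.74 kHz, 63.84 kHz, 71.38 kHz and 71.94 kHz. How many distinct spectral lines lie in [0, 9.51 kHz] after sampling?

fs/2 = 9.51 kHz.
52.74 kHz mod fs = 14.7 kHz.
14.7 kHz > fs/2 = 9.51 kHz, folds to fs − 14.7 kHz = 4.32 kHz.
63.84 kHz mod fs = 6.78 kHz.
6.78 kHz ≤ fs/2 = 9.51 kHz, appears at 6.78 kHz.
71.38 kHz mod fs = 14.32 kHz.
14.32 kHz > fs/2 = 9.51 kHz, folds to fs − 14.32 kHz = 4.7 kHz.
71.94 kHz mod fs = 14.88 kHz.
14.88 kHz > fs/2 = 9.51 kHz, folds to fs − 14.88 kHz = 4.14 kHz.
Distinct values: {4.14 kHz, 4.32 kHz, 4.7 kHz, 6.78 kHz} → 4.

4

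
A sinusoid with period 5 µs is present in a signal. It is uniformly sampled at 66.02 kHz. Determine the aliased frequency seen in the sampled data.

T = 5 µs → f = 1/T = 200 kHz.
200 kHz mod fs = 1.94 kHz.
1.94 kHz ≤ fs/2 = 33.01 kHz, appears at 1.94 kHz.

1.94 kHz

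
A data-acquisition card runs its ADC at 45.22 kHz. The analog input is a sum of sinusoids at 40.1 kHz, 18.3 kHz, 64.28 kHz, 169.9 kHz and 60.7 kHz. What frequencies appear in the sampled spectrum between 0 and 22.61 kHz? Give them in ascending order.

5.12 kHz, 10.98 kHz, 15.48 kHz, 18.3 kHz, 19.06 kHz

fs/2 = 22.61 kHz.
40.1 kHz > fs/2 = 22.61 kHz, folds to fs − 40.1 kHz = 5.12 kHz.
18.3 kHz ≤ fs/2 = 22.61 kHz, passes unchanged.
64.28 kHz mod fs = 19.06 kHz.
19.06 kHz ≤ fs/2 = 22.61 kHz, appears at 19.06 kHz.
169.9 kHz mod fs = 34.24 kHz.
34.24 kHz > fs/2 = 22.61 kHz, folds to fs − 34.24 kHz = 10.98 kHz.
60.7 kHz mod fs = 15.48 kHz.
15.48 kHz ≤ fs/2 = 22.61 kHz, appears at 15.48 kHz.
Distinct values: {5.12 kHz, 10.98 kHz, 15.48 kHz, 18.3 kHz, 19.06 kHz}.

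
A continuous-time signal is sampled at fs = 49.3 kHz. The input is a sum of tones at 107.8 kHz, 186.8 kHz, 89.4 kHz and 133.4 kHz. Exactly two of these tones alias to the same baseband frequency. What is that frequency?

fs/2 = 24.65 kHz.
107.8 kHz mod fs = 9.2 kHz.
9.2 kHz ≤ fs/2 = 24.65 kHz, appears at 9.2 kHz.
186.8 kHz mod fs = 38.9 kHz.
38.9 kHz > fs/2 = 24.65 kHz, folds to fs − 38.9 kHz = 10.4 kHz.
89.4 kHz mod fs = 40.1 kHz.
40.1 kHz > fs/2 = 24.65 kHz, folds to fs − 40.1 kHz = 9.2 kHz.
133.4 kHz mod fs = 34.8 kHz.
34.8 kHz > fs/2 = 24.65 kHz, folds to fs − 34.8 kHz = 14.5 kHz.
89.4 kHz and 107.8 kHz both map to 9.2 kHz.

9.2 kHz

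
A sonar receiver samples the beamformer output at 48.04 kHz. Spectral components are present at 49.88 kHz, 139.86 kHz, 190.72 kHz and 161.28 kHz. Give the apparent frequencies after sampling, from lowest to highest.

fs/2 = 24.02 kHz.
49.88 kHz mod fs = 1.84 kHz.
1.84 kHz ≤ fs/2 = 24.02 kHz, appears at 1.84 kHz.
139.86 kHz mod fs = 43.78 kHz.
43.78 kHz > fs/2 = 24.02 kHz, folds to fs − 43.78 kHz = 4.26 kHz.
190.72 kHz mod fs = 46.6 kHz.
46.6 kHz > fs/2 = 24.02 kHz, folds to fs − 46.6 kHz = 1.44 kHz.
161.28 kHz mod fs = 17.16 kHz.
17.16 kHz ≤ fs/2 = 24.02 kHz, appears at 17.16 kHz.
Distinct values: {1.44 kHz, 1.84 kHz, 4.26 kHz, 17.16 kHz}.

1.44 kHz, 1.84 kHz, 4.26 kHz, 17.16 kHz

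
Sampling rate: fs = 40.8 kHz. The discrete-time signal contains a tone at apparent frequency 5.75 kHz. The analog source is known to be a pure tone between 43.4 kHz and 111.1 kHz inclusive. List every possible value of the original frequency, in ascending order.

46.55 kHz, 75.85 kHz, 87.35 kHz

Frequencies that alias to 5.75 kHz are k·fs ± 5.75 kHz for integer k ≥ 0.
k=0: 5.75 kHz.
k=1: 35.05 kHz, 46.55 kHz.
k=2: 75.85 kHz, 87.35 kHz.
k=3: 116.65 kHz, 128.15 kHz.
Within [43.4 kHz, 111.1 kHz]: 46.55 kHz, 75.85 kHz, 87.35 kHz.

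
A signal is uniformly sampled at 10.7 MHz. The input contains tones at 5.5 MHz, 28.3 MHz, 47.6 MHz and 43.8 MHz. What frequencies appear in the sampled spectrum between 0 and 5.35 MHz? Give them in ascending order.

fs/2 = 5.35 MHz.
5.5 MHz > fs/2 = 5.35 MHz, folds to fs − 5.5 MHz = 5.2 MHz.
28.3 MHz mod fs = 6.9 MHz.
6.9 MHz > fs/2 = 5.35 MHz, folds to fs − 6.9 MHz = 3.8 MHz.
47.6 MHz mod fs = 4.8 MHz.
4.8 MHz ≤ fs/2 = 5.35 MHz, appears at 4.8 MHz.
43.8 MHz mod fs = 1 MHz.
1 MHz ≤ fs/2 = 5.35 MHz, appears at 1 MHz.
Distinct values: {1 MHz, 3.8 MHz, 4.8 MHz, 5.2 MHz}.

1 MHz, 3.8 MHz, 4.8 MHz, 5.2 MHz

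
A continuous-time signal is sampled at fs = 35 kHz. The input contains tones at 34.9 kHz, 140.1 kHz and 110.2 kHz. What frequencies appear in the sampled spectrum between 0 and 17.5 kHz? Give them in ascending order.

fs/2 = 17.5 kHz.
34.9 kHz > fs/2 = 17.5 kHz, folds to fs − 34.9 kHz = 0.1 kHz.
140.1 kHz mod fs = 0.1 kHz.
0.1 kHz ≤ fs/2 = 17.5 kHz, appears at 0.1 kHz.
110.2 kHz mod fs = 5.2 kHz.
5.2 kHz ≤ fs/2 = 17.5 kHz, appears at 5.2 kHz.
Distinct values: {0.1 kHz, 5.2 kHz}.

0.1 kHz, 5.2 kHz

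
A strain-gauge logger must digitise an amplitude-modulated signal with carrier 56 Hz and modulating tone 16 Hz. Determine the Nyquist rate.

AM sidebands sit at fc ± fm = 40 Hz and 72 Hz.
Highest-frequency component: 72 Hz.
Nyquist rate = 2 × 72 Hz = 144 Hz.

144 Hz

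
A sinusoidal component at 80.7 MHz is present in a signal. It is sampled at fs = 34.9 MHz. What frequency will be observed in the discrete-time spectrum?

10.9 MHz

80.7 MHz mod fs = 10.9 MHz.
10.9 MHz ≤ fs/2 = 17.45 MHz, appears at 10.9 MHz.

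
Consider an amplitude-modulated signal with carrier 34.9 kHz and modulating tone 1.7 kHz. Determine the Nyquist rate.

73.2 kHz

AM sidebands sit at fc ± fm = 33.2 kHz and 36.6 kHz.
Highest-frequency component: 36.6 kHz.
Nyquist rate = 2 × 36.6 kHz = 73.2 kHz.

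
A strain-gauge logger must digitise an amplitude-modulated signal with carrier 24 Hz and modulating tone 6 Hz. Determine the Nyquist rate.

AM sidebands sit at fc ± fm = 18 Hz and 30 Hz.
Highest-frequency component: 30 Hz.
Nyquist rate = 2 × 30 Hz = 60 Hz.

60 Hz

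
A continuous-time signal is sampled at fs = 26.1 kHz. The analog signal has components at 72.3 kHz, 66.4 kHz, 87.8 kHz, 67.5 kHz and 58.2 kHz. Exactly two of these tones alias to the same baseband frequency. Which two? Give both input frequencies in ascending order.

fs/2 = 13.05 kHz.
72.3 kHz mod fs = 20.1 kHz.
20.1 kHz > fs/2 = 13.05 kHz, folds to fs − 20.1 kHz = 6 kHz.
66.4 kHz mod fs = 14.2 kHz.
14.2 kHz > fs/2 = 13.05 kHz, folds to fs − 14.2 kHz = 11.9 kHz.
87.8 kHz mod fs = 9.5 kHz.
9.5 kHz ≤ fs/2 = 13.05 kHz, appears at 9.5 kHz.
67.5 kHz mod fs = 15.3 kHz.
15.3 kHz > fs/2 = 13.05 kHz, folds to fs − 15.3 kHz = 10.8 kHz.
58.2 kHz mod fs = 6 kHz.
6 kHz ≤ fs/2 = 13.05 kHz, appears at 6 kHz.
58.2 kHz and 72.3 kHz both map to 6 kHz.

58.2 kHz, 72.3 kHz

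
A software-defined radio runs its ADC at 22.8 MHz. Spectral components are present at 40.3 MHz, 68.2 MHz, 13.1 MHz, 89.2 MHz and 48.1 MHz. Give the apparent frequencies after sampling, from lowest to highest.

0.2 MHz, 2 MHz, 2.5 MHz, 5.3 MHz, 9.7 MHz

fs/2 = 11.4 MHz.
40.3 MHz mod fs = 17.5 MHz.
17.5 MHz > fs/2 = 11.4 MHz, folds to fs − 17.5 MHz = 5.3 MHz.
68.2 MHz mod fs = 22.6 MHz.
22.6 MHz > fs/2 = 11.4 MHz, folds to fs − 22.6 MHz = 0.2 MHz.
13.1 MHz > fs/2 = 11.4 MHz, folds to fs − 13.1 MHz = 9.7 MHz.
89.2 MHz mod fs = 20.8 MHz.
20.8 MHz > fs/2 = 11.4 MHz, folds to fs − 20.8 MHz = 2 MHz.
48.1 MHz mod fs = 2.5 MHz.
2.5 MHz ≤ fs/2 = 11.4 MHz, appears at 2.5 MHz.
Distinct values: {0.2 MHz, 2 MHz, 2.5 MHz, 5.3 MHz, 9.7 MHz}.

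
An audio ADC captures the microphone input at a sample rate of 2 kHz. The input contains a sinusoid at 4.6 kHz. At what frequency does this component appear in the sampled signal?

4.6 kHz mod fs = 0.6 kHz.
0.6 kHz ≤ fs/2 = 1 kHz, appears at 0.6 kHz.

0.6 kHz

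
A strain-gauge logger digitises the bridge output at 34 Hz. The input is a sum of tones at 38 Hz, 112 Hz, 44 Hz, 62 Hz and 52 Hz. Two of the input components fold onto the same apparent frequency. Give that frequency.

10 Hz

fs/2 = 17 Hz.
38 Hz mod fs = 4 Hz.
4 Hz ≤ fs/2 = 17 Hz, appears at 4 Hz.
112 Hz mod fs = 10 Hz.
10 Hz ≤ fs/2 = 17 Hz, appears at 10 Hz.
44 Hz mod fs = 10 Hz.
10 Hz ≤ fs/2 = 17 Hz, appears at 10 Hz.
62 Hz mod fs = 28 Hz.
28 Hz > fs/2 = 17 Hz, folds to fs − 28 Hz = 6 Hz.
52 Hz mod fs = 18 Hz.
18 Hz > fs/2 = 17 Hz, folds to fs − 18 Hz = 16 Hz.
44 Hz and 112 Hz both map to 10 Hz.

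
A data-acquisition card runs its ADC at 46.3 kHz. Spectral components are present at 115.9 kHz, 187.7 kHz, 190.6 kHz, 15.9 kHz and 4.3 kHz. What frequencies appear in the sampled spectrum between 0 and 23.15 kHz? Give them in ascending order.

2.5 kHz, 4.3 kHz, 5.4 kHz, 15.9 kHz, 23 kHz

fs/2 = 23.15 kHz.
115.9 kHz mod fs = 23.3 kHz.
23.3 kHz > fs/2 = 23.15 kHz, folds to fs − 23.3 kHz = 23 kHz.
187.7 kHz mod fs = 2.5 kHz.
2.5 kHz ≤ fs/2 = 23.15 kHz, appears at 2.5 kHz.
190.6 kHz mod fs = 5.4 kHz.
5.4 kHz ≤ fs/2 = 23.15 kHz, appears at 5.4 kHz.
15.9 kHz ≤ fs/2 = 23.15 kHz, passes unchanged.
4.3 kHz ≤ fs/2 = 23.15 kHz, passes unchanged.
Distinct values: {2.5 kHz, 4.3 kHz, 5.4 kHz, 15.9 kHz, 23 kHz}.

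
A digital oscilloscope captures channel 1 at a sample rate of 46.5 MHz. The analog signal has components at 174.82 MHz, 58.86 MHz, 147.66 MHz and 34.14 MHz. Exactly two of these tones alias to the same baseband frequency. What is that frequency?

12.36 MHz

fs/2 = 23.25 MHz.
174.82 MHz mod fs = 35.32 MHz.
35.32 MHz > fs/2 = 23.25 MHz, folds to fs − 35.32 MHz = 11.18 MHz.
58.86 MHz mod fs = 12.36 MHz.
12.36 MHz ≤ fs/2 = 23.25 MHz, appears at 12.36 MHz.
147.66 MHz mod fs = 8.16 MHz.
8.16 MHz ≤ fs/2 = 23.25 MHz, appears at 8.16 MHz.
34.14 MHz > fs/2 = 23.25 MHz, folds to fs − 34.14 MHz = 12.36 MHz.
34.14 MHz and 58.86 MHz both map to 12.36 MHz.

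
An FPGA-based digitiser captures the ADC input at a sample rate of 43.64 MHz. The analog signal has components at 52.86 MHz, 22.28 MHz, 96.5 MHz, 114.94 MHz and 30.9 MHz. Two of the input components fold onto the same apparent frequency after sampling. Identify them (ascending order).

fs/2 = 21.82 MHz.
52.86 MHz mod fs = 9.22 MHz.
9.22 MHz ≤ fs/2 = 21.82 MHz, appears at 9.22 MHz.
22.28 MHz > fs/2 = 21.82 MHz, folds to fs − 22.28 MHz = 21.36 MHz.
96.5 MHz mod fs = 9.22 MHz.
9.22 MHz ≤ fs/2 = 21.82 MHz, appears at 9.22 MHz.
114.94 MHz mod fs = 27.66 MHz.
27.66 MHz > fs/2 = 21.82 MHz, folds to fs − 27.66 MHz = 15.98 MHz.
30.9 MHz > fs/2 = 21.82 MHz, folds to fs − 30.9 MHz = 12.74 MHz.
52.86 MHz and 96.5 MHz both map to 9.22 MHz.

52.86 MHz, 96.5 MHz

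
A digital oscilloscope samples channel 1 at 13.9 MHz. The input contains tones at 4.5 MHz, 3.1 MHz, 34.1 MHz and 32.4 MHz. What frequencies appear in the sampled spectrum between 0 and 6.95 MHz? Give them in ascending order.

3.1 MHz, 4.5 MHz, 4.6 MHz, 6.3 MHz

fs/2 = 6.95 MHz.
4.5 MHz ≤ fs/2 = 6.95 MHz, passes unchanged.
3.1 MHz ≤ fs/2 = 6.95 MHz, passes unchanged.
34.1 MHz mod fs = 6.3 MHz.
6.3 MHz ≤ fs/2 = 6.95 MHz, appears at 6.3 MHz.
32.4 MHz mod fs = 4.6 MHz.
4.6 MHz ≤ fs/2 = 6.95 MHz, appears at 4.6 MHz.
Distinct values: {3.1 MHz, 4.5 MHz, 4.6 MHz, 6.3 MHz}.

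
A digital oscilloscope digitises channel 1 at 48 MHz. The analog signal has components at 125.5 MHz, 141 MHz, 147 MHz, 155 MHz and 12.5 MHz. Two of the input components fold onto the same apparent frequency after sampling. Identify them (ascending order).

141 MHz, 147 MHz

fs/2 = 24 MHz.
125.5 MHz mod fs = 29.5 MHz.
29.5 MHz > fs/2 = 24 MHz, folds to fs − 29.5 MHz = 18.5 MHz.
141 MHz mod fs = 45 MHz.
45 MHz > fs/2 = 24 MHz, folds to fs − 45 MHz = 3 MHz.
147 MHz mod fs = 3 MHz.
3 MHz ≤ fs/2 = 24 MHz, appears at 3 MHz.
155 MHz mod fs = 11 MHz.
11 MHz ≤ fs/2 = 24 MHz, appears at 11 MHz.
12.5 MHz ≤ fs/2 = 24 MHz, passes unchanged.
141 MHz and 147 MHz both map to 3 MHz.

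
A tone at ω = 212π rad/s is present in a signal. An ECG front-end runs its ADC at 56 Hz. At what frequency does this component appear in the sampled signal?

ω = 212π rad/s → f = ω/(2π) = 106 Hz.
106 Hz mod fs = 50 Hz.
50 Hz > fs/2 = 28 Hz, folds to fs − 50 Hz = 6 Hz.

6 Hz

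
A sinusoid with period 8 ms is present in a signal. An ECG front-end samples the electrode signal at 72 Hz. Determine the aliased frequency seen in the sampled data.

19 Hz

T = 8 ms → f = 1/T = 125 Hz.
125 Hz mod fs = 53 Hz.
53 Hz > fs/2 = 36 Hz, folds to fs − 53 Hz = 19 Hz.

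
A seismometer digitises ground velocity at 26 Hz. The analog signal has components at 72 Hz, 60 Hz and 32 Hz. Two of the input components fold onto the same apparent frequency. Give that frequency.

fs/2 = 13 Hz.
72 Hz mod fs = 20 Hz.
20 Hz > fs/2 = 13 Hz, folds to fs − 20 Hz = 6 Hz.
60 Hz mod fs = 8 Hz.
8 Hz ≤ fs/2 = 13 Hz, appears at 8 Hz.
32 Hz mod fs = 6 Hz.
6 Hz ≤ fs/2 = 13 Hz, appears at 6 Hz.
32 Hz and 72 Hz both map to 6 Hz.

6 Hz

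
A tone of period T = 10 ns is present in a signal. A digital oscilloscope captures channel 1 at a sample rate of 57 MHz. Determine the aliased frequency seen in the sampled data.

14 MHz

T = 10 ns → f = 1/T = 100 MHz.
100 MHz mod fs = 43 MHz.
43 MHz > fs/2 = 28.5 MHz, folds to fs − 43 MHz = 14 MHz.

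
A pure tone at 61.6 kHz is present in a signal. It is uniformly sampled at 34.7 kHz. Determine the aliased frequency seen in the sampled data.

61.6 kHz mod fs = 26.9 kHz.
26.9 kHz > fs/2 = 17.35 kHz, folds to fs − 26.9 kHz = 7.8 kHz.

7.8 kHz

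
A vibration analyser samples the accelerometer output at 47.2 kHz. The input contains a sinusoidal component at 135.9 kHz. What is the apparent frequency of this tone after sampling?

135.9 kHz mod fs = 41.5 kHz.
41.5 kHz > fs/2 = 23.6 kHz, folds to fs − 41.5 kHz = 5.7 kHz.

5.7 kHz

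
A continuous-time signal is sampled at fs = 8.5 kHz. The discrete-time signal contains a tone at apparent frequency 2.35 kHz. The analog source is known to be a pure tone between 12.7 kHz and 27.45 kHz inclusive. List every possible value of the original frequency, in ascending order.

Frequencies that alias to 2.35 kHz are k·fs ± 2.35 kHz for integer k ≥ 0.
k=0: 2.35 kHz.
k=1: 6.15 kHz, 10.85 kHz.
k=2: 14.65 kHz, 19.35 kHz.
k=3: 23.15 kHz, 27.85 kHz.
k=4: 31.65 kHz, 36.35 kHz.
Within [12.7 kHz, 27.45 kHz]: 14.65 kHz, 19.35 kHz, 23.15 kHz.

14.65 kHz, 19.35 kHz, 23.15 kHz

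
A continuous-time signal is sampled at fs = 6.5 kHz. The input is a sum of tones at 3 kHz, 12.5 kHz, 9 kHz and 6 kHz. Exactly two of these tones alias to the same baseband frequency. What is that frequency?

fs/2 = 3.25 kHz.
3 kHz ≤ fs/2 = 3.25 kHz, passes unchanged.
12.5 kHz mod fs = 6 kHz.
6 kHz > fs/2 = 3.25 kHz, folds to fs − 6 kHz = 0.5 kHz.
9 kHz mod fs = 2.5 kHz.
2.5 kHz ≤ fs/2 = 3.25 kHz, appears at 2.5 kHz.
6 kHz > fs/2 = 3.25 kHz, folds to fs − 6 kHz = 0.5 kHz.
6 kHz and 12.5 kHz both map to 0.5 kHz.

0.5 kHz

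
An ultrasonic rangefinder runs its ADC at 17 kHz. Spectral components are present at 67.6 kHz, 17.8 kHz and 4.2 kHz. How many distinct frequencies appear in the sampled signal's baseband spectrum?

fs/2 = 8.5 kHz.
67.6 kHz mod fs = 16.6 kHz.
16.6 kHz > fs/2 = 8.5 kHz, folds to fs − 16.6 kHz = 0.4 kHz.
17.8 kHz mod fs = 0.8 kHz.
0.8 kHz ≤ fs/2 = 8.5 kHz, appears at 0.8 kHz.
4.2 kHz ≤ fs/2 = 8.5 kHz, passes unchanged.
Distinct values: {0.4 kHz, 0.8 kHz, 4.2 kHz} → 3.

3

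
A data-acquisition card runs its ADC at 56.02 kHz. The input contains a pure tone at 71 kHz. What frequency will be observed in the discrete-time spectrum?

14.98 kHz

71 kHz mod fs = 14.98 kHz.
14.98 kHz ≤ fs/2 = 28.01 kHz, appears at 14.98 kHz.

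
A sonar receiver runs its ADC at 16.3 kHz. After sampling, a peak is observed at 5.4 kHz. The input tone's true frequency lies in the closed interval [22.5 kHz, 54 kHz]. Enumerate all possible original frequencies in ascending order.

Frequencies that alias to 5.4 kHz are k·fs ± 5.4 kHz for integer k ≥ 0.
k=0: 5.4 kHz.
k=1: 10.9 kHz, 21.7 kHz.
k=2: 27.2 kHz, 38 kHz.
k=3: 43.5 kHz, 54.3 kHz.
k=4: 59.8 kHz, 70.6 kHz.
Within [22.5 kHz, 54 kHz]: 27.2 kHz, 38 kHz, 43.5 kHz.

27.2 kHz, 38 kHz, 43.5 kHz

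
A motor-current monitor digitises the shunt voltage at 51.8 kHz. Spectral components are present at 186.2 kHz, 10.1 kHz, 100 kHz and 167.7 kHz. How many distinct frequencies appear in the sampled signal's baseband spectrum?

fs/2 = 25.9 kHz.
186.2 kHz mod fs = 30.8 kHz.
30.8 kHz > fs/2 = 25.9 kHz, folds to fs − 30.8 kHz = 21 kHz.
10.1 kHz ≤ fs/2 = 25.9 kHz, passes unchanged.
100 kHz mod fs = 48.2 kHz.
48.2 kHz > fs/2 = 25.9 kHz, folds to fs − 48.2 kHz = 3.6 kHz.
167.7 kHz mod fs = 12.3 kHz.
12.3 kHz ≤ fs/2 = 25.9 kHz, appears at 12.3 kHz.
Distinct values: {3.6 kHz, 10.1 kHz, 12.3 kHz, 21 kHz} → 4.

4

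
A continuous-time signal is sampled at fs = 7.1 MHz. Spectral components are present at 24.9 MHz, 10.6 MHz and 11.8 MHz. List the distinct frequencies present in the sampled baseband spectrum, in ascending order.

fs/2 = 3.55 MHz.
24.9 MHz mod fs = 3.6 MHz.
3.6 MHz > fs/2 = 3.55 MHz, folds to fs − 3.6 MHz = 3.5 MHz.
10.6 MHz mod fs = 3.5 MHz.
3.5 MHz ≤ fs/2 = 3.55 MHz, appears at 3.5 MHz.
11.8 MHz mod fs = 4.7 MHz.
4.7 MHz > fs/2 = 3.55 MHz, folds to fs − 4.7 MHz = 2.4 MHz.
Distinct values: {2.4 MHz, 3.5 MHz}.

2.4 MHz, 3.5 MHz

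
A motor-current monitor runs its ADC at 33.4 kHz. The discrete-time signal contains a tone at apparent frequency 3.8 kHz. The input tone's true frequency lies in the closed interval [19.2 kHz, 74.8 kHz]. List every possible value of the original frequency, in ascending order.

29.6 kHz, 37.2 kHz, 63 kHz, 70.6 kHz

Frequencies that alias to 3.8 kHz are k·fs ± 3.8 kHz for integer k ≥ 0.
k=0: 3.8 kHz.
k=1: 29.6 kHz, 37.2 kHz.
k=2: 63 kHz, 70.6 kHz.
k=3: 96.4 kHz, 104 kHz.
Within [19.2 kHz, 74.8 kHz]: 29.6 kHz, 37.2 kHz, 63 kHz, 70.6 kHz.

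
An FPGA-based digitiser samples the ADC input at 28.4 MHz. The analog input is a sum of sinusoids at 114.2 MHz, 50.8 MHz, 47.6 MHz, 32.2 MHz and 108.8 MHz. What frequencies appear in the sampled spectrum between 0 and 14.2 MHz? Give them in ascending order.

fs/2 = 14.2 MHz.
114.2 MHz mod fs = 0.6 MHz.
0.6 MHz ≤ fs/2 = 14.2 MHz, appears at 0.6 MHz.
50.8 MHz mod fs = 22.4 MHz.
22.4 MHz > fs/2 = 14.2 MHz, folds to fs − 22.4 MHz = 6 MHz.
47.6 MHz mod fs = 19.2 MHz.
19.2 MHz > fs/2 = 14.2 MHz, folds to fs − 19.2 MHz = 9.2 MHz.
32.2 MHz mod fs = 3.8 MHz.
3.8 MHz ≤ fs/2 = 14.2 MHz, appears at 3.8 MHz.
108.8 MHz mod fs = 23.6 MHz.
23.6 MHz > fs/2 = 14.2 MHz, folds to fs − 23.6 MHz = 4.8 MHz.
Distinct values: {0.6 MHz, 3.8 MHz, 4.8 MHz, 6 MHz, 9.2 MHz}.

0.6 MHz, 3.8 MHz, 4.8 MHz, 6 MHz, 9.2 MHz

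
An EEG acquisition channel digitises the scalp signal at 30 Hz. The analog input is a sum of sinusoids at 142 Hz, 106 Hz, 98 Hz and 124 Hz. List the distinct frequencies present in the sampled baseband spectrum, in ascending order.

fs/2 = 15 Hz.
142 Hz mod fs = 22 Hz.
22 Hz > fs/2 = 15 Hz, folds to fs − 22 Hz = 8 Hz.
106 Hz mod fs = 16 Hz.
16 Hz > fs/2 = 15 Hz, folds to fs − 16 Hz = 14 Hz.
98 Hz mod fs = 8 Hz.
8 Hz ≤ fs/2 = 15 Hz, appears at 8 Hz.
124 Hz mod fs = 4 Hz.
4 Hz ≤ fs/2 = 15 Hz, appears at 4 Hz.
Distinct values: {4 Hz, 8 Hz, 14 Hz}.

4 Hz, 8 Hz, 14 Hz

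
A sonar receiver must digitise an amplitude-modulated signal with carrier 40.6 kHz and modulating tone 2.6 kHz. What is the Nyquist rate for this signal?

86.4 kHz

AM sidebands sit at fc ± fm = 38 kHz and 43.2 kHz.
Highest-frequency component: 43.2 kHz.
Nyquist rate = 2 × 43.2 kHz = 86.4 kHz.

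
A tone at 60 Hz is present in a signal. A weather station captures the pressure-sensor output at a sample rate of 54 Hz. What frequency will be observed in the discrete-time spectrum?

60 Hz mod fs = 6 Hz.
6 Hz ≤ fs/2 = 27 Hz, appears at 6 Hz.

6 Hz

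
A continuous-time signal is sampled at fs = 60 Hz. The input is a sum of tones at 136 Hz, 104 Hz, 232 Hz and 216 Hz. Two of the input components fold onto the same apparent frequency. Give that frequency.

16 Hz

fs/2 = 30 Hz.
136 Hz mod fs = 16 Hz.
16 Hz ≤ fs/2 = 30 Hz, appears at 16 Hz.
104 Hz mod fs = 44 Hz.
44 Hz > fs/2 = 30 Hz, folds to fs − 44 Hz = 16 Hz.
232 Hz mod fs = 52 Hz.
52 Hz > fs/2 = 30 Hz, folds to fs − 52 Hz = 8 Hz.
216 Hz mod fs = 36 Hz.
36 Hz > fs/2 = 30 Hz, folds to fs − 36 Hz = 24 Hz.
104 Hz and 136 Hz both map to 16 Hz.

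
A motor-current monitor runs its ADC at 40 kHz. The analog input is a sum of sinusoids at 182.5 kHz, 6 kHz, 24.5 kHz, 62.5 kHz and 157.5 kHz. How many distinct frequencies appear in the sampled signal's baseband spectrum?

4

fs/2 = 20 kHz.
182.5 kHz mod fs = 22.5 kHz.
22.5 kHz > fs/2 = 20 kHz, folds to fs − 22.5 kHz = 17.5 kHz.
6 kHz ≤ fs/2 = 20 kHz, passes unchanged.
24.5 kHz > fs/2 = 20 kHz, folds to fs − 24.5 kHz = 15.5 kHz.
62.5 kHz mod fs = 22.5 kHz.
22.5 kHz > fs/2 = 20 kHz, folds to fs − 22.5 kHz = 17.5 kHz.
157.5 kHz mod fs = 37.5 kHz.
37.5 kHz > fs/2 = 20 kHz, folds to fs − 37.5 kHz = 2.5 kHz.
Distinct values: {2.5 kHz, 6 kHz, 15.5 kHz, 17.5 kHz} → 4.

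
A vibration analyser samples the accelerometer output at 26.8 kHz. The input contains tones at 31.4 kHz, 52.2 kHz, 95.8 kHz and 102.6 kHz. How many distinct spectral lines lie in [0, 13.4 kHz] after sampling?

3

fs/2 = 13.4 kHz.
31.4 kHz mod fs = 4.6 kHz.
4.6 kHz ≤ fs/2 = 13.4 kHz, appears at 4.6 kHz.
52.2 kHz mod fs = 25.4 kHz.
25.4 kHz > fs/2 = 13.4 kHz, folds to fs − 25.4 kHz = 1.4 kHz.
95.8 kHz mod fs = 15.4 kHz.
15.4 kHz > fs/2 = 13.4 kHz, folds to fs − 15.4 kHz = 11.4 kHz.
102.6 kHz mod fs = 22.2 kHz.
22.2 kHz > fs/2 = 13.4 kHz, folds to fs − 22.2 kHz = 4.6 kHz.
Distinct values: {1.4 kHz, 4.6 kHz, 11.4 kHz} → 3.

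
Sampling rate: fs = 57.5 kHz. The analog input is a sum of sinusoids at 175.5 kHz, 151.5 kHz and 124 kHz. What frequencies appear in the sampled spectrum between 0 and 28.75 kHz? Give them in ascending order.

fs/2 = 28.75 kHz.
175.5 kHz mod fs = 3 kHz.
3 kHz ≤ fs/2 = 28.75 kHz, appears at 3 kHz.
151.5 kHz mod fs = 36.5 kHz.
36.5 kHz > fs/2 = 28.75 kHz, folds to fs − 36.5 kHz = 21 kHz.
124 kHz mod fs = 9 kHz.
9 kHz ≤ fs/2 = 28.75 kHz, appears at 9 kHz.
Distinct values: {3 kHz, 9 kHz, 21 kHz}.

3 kHz, 9 kHz, 21 kHz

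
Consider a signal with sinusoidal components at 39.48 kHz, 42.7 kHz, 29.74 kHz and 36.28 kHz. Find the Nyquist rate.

85.4 kHz

Highest-frequency component: 42.7 kHz.
Nyquist rate = 2 × 42.7 kHz = 85.4 kHz.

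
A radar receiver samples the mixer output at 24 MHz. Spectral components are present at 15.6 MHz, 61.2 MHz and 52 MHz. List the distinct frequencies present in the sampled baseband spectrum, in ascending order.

4 MHz, 8.4 MHz, 10.8 MHz

fs/2 = 12 MHz.
15.6 MHz > fs/2 = 12 MHz, folds to fs − 15.6 MHz = 8.4 MHz.
61.2 MHz mod fs = 13.2 MHz.
13.2 MHz > fs/2 = 12 MHz, folds to fs − 13.2 MHz = 10.8 MHz.
52 MHz mod fs = 4 MHz.
4 MHz ≤ fs/2 = 12 MHz, appears at 4 MHz.
Distinct values: {4 MHz, 8.4 MHz, 10.8 MHz}.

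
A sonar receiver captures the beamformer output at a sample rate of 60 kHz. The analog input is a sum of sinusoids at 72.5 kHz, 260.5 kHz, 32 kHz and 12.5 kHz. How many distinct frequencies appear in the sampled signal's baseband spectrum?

fs/2 = 30 kHz.
72.5 kHz mod fs = 12.5 kHz.
12.5 kHz ≤ fs/2 = 30 kHz, appears at 12.5 kHz.
260.5 kHz mod fs = 20.5 kHz.
20.5 kHz ≤ fs/2 = 30 kHz, appears at 20.5 kHz.
32 kHz > fs/2 = 30 kHz, folds to fs − 32 kHz = 28 kHz.
12.5 kHz ≤ fs/2 = 30 kHz, passes unchanged.
Distinct values: {12.5 kHz, 20.5 kHz, 28 kHz} → 3.

3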